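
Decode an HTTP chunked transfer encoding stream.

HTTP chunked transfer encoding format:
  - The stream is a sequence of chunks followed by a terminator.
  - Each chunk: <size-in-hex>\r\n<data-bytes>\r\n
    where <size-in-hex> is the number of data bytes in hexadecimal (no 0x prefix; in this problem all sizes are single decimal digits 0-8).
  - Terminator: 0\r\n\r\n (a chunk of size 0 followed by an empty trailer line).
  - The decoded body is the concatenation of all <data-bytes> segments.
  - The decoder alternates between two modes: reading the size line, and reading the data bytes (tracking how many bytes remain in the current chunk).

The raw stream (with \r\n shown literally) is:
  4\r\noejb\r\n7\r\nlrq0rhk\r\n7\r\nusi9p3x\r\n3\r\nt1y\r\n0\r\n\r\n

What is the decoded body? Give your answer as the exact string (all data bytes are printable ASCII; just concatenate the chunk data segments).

Chunk 1: stream[0..1]='4' size=0x4=4, data at stream[3..7]='oejb' -> body[0..4], body so far='oejb'
Chunk 2: stream[9..10]='7' size=0x7=7, data at stream[12..19]='lrq0rhk' -> body[4..11], body so far='oejblrq0rhk'
Chunk 3: stream[21..22]='7' size=0x7=7, data at stream[24..31]='usi9p3x' -> body[11..18], body so far='oejblrq0rhkusi9p3x'
Chunk 4: stream[33..34]='3' size=0x3=3, data at stream[36..39]='t1y' -> body[18..21], body so far='oejblrq0rhkusi9p3xt1y'
Chunk 5: stream[41..42]='0' size=0 (terminator). Final body='oejblrq0rhkusi9p3xt1y' (21 bytes)

Answer: oejblrq0rhkusi9p3xt1y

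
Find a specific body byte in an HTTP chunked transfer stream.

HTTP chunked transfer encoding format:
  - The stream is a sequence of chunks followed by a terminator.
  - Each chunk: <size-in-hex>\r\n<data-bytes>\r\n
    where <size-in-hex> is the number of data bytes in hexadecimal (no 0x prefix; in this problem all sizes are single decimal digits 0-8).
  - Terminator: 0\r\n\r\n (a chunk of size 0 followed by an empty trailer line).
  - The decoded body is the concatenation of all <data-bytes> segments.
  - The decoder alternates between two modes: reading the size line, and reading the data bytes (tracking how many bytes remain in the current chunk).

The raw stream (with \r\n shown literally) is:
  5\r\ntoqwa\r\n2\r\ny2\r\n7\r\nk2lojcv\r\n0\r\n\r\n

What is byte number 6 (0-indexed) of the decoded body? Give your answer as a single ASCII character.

Chunk 1: stream[0..1]='5' size=0x5=5, data at stream[3..8]='toqwa' -> body[0..5], body so far='toqwa'
Chunk 2: stream[10..11]='2' size=0x2=2, data at stream[13..15]='y2' -> body[5..7], body so far='toqway2'
Chunk 3: stream[17..18]='7' size=0x7=7, data at stream[20..27]='k2lojcv' -> body[7..14], body so far='toqway2k2lojcv'
Chunk 4: stream[29..30]='0' size=0 (terminator). Final body='toqway2k2lojcv' (14 bytes)
Body byte 6 = '2'

Answer: 2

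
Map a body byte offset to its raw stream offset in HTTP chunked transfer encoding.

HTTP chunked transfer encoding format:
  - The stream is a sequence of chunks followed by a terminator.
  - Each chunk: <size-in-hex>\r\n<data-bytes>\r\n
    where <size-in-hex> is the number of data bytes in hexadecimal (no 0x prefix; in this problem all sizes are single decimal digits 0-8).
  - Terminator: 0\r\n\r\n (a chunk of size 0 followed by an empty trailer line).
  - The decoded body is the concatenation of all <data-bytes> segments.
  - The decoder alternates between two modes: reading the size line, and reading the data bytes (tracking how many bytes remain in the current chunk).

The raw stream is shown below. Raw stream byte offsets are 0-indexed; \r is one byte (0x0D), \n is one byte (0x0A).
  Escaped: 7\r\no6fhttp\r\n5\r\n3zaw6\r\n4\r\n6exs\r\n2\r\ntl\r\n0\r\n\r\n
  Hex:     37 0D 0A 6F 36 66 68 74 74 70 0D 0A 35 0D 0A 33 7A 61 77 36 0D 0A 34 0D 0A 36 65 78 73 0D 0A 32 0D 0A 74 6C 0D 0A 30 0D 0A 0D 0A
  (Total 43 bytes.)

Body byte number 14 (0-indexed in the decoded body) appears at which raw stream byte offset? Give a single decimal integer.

Answer: 27

Derivation:
Chunk 1: stream[0..1]='7' size=0x7=7, data at stream[3..10]='o6fhttp' -> body[0..7], body so far='o6fhttp'
Chunk 2: stream[12..13]='5' size=0x5=5, data at stream[15..20]='3zaw6' -> body[7..12], body so far='o6fhttp3zaw6'
Chunk 3: stream[22..23]='4' size=0x4=4, data at stream[25..29]='6exs' -> body[12..16], body so far='o6fhttp3zaw66exs'
Chunk 4: stream[31..32]='2' size=0x2=2, data at stream[34..36]='tl' -> body[16..18], body so far='o6fhttp3zaw66exstl'
Chunk 5: stream[38..39]='0' size=0 (terminator). Final body='o6fhttp3zaw66exstl' (18 bytes)
Body byte 14 at stream offset 27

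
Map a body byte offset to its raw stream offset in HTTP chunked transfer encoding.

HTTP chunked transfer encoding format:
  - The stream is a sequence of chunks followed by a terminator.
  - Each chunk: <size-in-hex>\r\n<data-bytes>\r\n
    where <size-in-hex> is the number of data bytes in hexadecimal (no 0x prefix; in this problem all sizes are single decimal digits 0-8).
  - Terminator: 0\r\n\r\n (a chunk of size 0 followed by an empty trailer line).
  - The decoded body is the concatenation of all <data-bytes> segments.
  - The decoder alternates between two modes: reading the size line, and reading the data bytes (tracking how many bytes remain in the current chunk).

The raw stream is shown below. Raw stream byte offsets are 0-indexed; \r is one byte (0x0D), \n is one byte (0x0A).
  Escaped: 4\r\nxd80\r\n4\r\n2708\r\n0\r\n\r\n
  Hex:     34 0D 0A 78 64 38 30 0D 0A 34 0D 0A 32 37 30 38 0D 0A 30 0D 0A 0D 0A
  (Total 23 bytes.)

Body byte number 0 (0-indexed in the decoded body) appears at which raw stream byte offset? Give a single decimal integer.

Chunk 1: stream[0..1]='4' size=0x4=4, data at stream[3..7]='xd80' -> body[0..4], body so far='xd80'
Chunk 2: stream[9..10]='4' size=0x4=4, data at stream[12..16]='2708' -> body[4..8], body so far='xd802708'
Chunk 3: stream[18..19]='0' size=0 (terminator). Final body='xd802708' (8 bytes)
Body byte 0 at stream offset 3

Answer: 3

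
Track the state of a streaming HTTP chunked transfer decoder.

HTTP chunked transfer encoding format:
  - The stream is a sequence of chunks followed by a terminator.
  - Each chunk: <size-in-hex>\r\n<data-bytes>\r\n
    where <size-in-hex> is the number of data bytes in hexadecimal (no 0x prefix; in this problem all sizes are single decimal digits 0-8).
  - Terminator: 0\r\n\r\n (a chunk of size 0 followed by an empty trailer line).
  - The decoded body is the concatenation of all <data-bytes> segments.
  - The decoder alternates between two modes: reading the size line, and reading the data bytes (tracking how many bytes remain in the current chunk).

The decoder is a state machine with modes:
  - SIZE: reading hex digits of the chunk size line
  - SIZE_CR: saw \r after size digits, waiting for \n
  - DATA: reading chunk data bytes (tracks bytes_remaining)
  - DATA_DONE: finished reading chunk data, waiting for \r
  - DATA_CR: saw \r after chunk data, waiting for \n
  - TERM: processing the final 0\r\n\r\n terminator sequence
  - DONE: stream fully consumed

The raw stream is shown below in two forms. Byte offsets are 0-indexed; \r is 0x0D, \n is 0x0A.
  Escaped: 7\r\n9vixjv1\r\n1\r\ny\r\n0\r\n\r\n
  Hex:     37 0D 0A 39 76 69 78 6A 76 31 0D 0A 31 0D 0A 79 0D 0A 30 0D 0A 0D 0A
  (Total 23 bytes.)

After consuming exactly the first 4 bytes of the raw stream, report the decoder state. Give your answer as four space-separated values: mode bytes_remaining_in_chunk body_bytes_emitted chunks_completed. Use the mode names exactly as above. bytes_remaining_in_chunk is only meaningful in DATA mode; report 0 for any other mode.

Byte 0 = '7': mode=SIZE remaining=0 emitted=0 chunks_done=0
Byte 1 = 0x0D: mode=SIZE_CR remaining=0 emitted=0 chunks_done=0
Byte 2 = 0x0A: mode=DATA remaining=7 emitted=0 chunks_done=0
Byte 3 = '9': mode=DATA remaining=6 emitted=1 chunks_done=0

Answer: DATA 6 1 0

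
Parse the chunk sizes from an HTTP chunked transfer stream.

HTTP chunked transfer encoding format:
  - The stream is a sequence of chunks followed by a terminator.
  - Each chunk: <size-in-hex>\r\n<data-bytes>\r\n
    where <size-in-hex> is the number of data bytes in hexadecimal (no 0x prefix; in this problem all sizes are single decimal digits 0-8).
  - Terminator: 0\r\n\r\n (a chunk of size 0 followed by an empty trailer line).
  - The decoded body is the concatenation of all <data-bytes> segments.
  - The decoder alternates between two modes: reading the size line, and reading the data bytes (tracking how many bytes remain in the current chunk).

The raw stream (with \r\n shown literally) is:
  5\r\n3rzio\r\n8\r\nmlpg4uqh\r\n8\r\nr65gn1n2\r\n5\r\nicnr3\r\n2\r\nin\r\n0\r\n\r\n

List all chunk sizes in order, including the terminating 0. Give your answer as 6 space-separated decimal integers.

Answer: 5 8 8 5 2 0

Derivation:
Chunk 1: stream[0..1]='5' size=0x5=5, data at stream[3..8]='3rzio' -> body[0..5], body so far='3rzio'
Chunk 2: stream[10..11]='8' size=0x8=8, data at stream[13..21]='mlpg4uqh' -> body[5..13], body so far='3rziomlpg4uqh'
Chunk 3: stream[23..24]='8' size=0x8=8, data at stream[26..34]='r65gn1n2' -> body[13..21], body so far='3rziomlpg4uqhr65gn1n2'
Chunk 4: stream[36..37]='5' size=0x5=5, data at stream[39..44]='icnr3' -> body[21..26], body so far='3rziomlpg4uqhr65gn1n2icnr3'
Chunk 5: stream[46..47]='2' size=0x2=2, data at stream[49..51]='in' -> body[26..28], body so far='3rziomlpg4uqhr65gn1n2icnr3in'
Chunk 6: stream[53..54]='0' size=0 (terminator). Final body='3rziomlpg4uqhr65gn1n2icnr3in' (28 bytes)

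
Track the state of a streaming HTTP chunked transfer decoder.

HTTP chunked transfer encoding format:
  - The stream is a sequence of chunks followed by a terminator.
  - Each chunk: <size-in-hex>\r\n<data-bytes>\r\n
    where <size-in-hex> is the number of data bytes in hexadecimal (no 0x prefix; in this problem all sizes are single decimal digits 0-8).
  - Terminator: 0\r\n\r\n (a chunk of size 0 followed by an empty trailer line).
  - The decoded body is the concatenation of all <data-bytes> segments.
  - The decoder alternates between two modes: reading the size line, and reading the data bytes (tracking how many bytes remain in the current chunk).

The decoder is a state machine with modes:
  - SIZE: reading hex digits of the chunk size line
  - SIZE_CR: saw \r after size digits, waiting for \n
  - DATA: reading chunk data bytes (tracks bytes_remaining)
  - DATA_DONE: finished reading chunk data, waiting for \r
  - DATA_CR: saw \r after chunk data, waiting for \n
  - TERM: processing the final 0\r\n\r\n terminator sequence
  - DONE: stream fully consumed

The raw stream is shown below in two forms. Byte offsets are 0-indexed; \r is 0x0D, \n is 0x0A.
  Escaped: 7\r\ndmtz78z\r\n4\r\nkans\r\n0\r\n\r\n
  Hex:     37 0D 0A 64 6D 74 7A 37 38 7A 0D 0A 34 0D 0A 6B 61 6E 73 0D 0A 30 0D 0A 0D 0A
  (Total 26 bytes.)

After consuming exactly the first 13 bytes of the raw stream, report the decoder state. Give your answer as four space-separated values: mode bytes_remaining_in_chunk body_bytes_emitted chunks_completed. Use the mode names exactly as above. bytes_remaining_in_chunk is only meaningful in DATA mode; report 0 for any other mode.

Byte 0 = '7': mode=SIZE remaining=0 emitted=0 chunks_done=0
Byte 1 = 0x0D: mode=SIZE_CR remaining=0 emitted=0 chunks_done=0
Byte 2 = 0x0A: mode=DATA remaining=7 emitted=0 chunks_done=0
Byte 3 = 'd': mode=DATA remaining=6 emitted=1 chunks_done=0
Byte 4 = 'm': mode=DATA remaining=5 emitted=2 chunks_done=0
Byte 5 = 't': mode=DATA remaining=4 emitted=3 chunks_done=0
Byte 6 = 'z': mode=DATA remaining=3 emitted=4 chunks_done=0
Byte 7 = '7': mode=DATA remaining=2 emitted=5 chunks_done=0
Byte 8 = '8': mode=DATA remaining=1 emitted=6 chunks_done=0
Byte 9 = 'z': mode=DATA_DONE remaining=0 emitted=7 chunks_done=0
Byte 10 = 0x0D: mode=DATA_CR remaining=0 emitted=7 chunks_done=0
Byte 11 = 0x0A: mode=SIZE remaining=0 emitted=7 chunks_done=1
Byte 12 = '4': mode=SIZE remaining=0 emitted=7 chunks_done=1

Answer: SIZE 0 7 1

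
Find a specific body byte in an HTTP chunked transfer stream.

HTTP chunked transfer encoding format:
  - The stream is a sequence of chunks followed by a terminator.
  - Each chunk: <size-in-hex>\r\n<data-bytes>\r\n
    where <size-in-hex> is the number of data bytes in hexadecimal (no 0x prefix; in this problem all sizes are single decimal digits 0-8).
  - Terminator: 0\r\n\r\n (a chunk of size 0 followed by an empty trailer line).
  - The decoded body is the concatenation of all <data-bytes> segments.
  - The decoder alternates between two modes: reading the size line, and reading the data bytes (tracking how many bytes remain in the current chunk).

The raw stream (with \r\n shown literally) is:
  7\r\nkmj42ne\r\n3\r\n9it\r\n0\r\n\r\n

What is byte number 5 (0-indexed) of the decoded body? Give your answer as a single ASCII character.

Answer: n

Derivation:
Chunk 1: stream[0..1]='7' size=0x7=7, data at stream[3..10]='kmj42ne' -> body[0..7], body so far='kmj42ne'
Chunk 2: stream[12..13]='3' size=0x3=3, data at stream[15..18]='9it' -> body[7..10], body so far='kmj42ne9it'
Chunk 3: stream[20..21]='0' size=0 (terminator). Final body='kmj42ne9it' (10 bytes)
Body byte 5 = 'n'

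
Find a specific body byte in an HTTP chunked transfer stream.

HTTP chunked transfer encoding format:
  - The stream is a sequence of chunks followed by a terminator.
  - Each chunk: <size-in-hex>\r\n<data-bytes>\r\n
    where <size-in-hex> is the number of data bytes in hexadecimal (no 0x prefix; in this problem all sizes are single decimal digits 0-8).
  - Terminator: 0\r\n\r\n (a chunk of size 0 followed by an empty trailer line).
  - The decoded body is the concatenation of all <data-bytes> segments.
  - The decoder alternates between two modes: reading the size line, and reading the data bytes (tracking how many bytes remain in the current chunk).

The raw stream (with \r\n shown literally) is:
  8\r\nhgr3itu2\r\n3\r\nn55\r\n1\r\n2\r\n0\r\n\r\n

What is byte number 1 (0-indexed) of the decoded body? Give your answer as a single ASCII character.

Chunk 1: stream[0..1]='8' size=0x8=8, data at stream[3..11]='hgr3itu2' -> body[0..8], body so far='hgr3itu2'
Chunk 2: stream[13..14]='3' size=0x3=3, data at stream[16..19]='n55' -> body[8..11], body so far='hgr3itu2n55'
Chunk 3: stream[21..22]='1' size=0x1=1, data at stream[24..25]='2' -> body[11..12], body so far='hgr3itu2n552'
Chunk 4: stream[27..28]='0' size=0 (terminator). Final body='hgr3itu2n552' (12 bytes)
Body byte 1 = 'g'

Answer: g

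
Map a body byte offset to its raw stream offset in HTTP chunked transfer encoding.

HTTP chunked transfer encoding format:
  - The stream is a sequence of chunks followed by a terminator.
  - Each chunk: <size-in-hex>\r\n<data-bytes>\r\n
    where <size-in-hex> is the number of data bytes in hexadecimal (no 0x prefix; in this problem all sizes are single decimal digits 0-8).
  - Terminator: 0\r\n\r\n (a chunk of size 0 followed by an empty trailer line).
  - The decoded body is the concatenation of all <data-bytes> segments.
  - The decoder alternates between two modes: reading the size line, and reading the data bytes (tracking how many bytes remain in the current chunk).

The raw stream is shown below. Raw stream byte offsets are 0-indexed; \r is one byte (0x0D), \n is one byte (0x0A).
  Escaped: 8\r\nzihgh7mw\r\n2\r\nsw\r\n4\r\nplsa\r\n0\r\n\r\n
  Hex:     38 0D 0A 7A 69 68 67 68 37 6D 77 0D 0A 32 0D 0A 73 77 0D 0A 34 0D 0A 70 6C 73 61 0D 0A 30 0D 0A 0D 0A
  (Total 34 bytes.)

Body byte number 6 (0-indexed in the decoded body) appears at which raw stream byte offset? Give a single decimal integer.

Answer: 9

Derivation:
Chunk 1: stream[0..1]='8' size=0x8=8, data at stream[3..11]='zihgh7mw' -> body[0..8], body so far='zihgh7mw'
Chunk 2: stream[13..14]='2' size=0x2=2, data at stream[16..18]='sw' -> body[8..10], body so far='zihgh7mwsw'
Chunk 3: stream[20..21]='4' size=0x4=4, data at stream[23..27]='plsa' -> body[10..14], body so far='zihgh7mwswplsa'
Chunk 4: stream[29..30]='0' size=0 (terminator). Final body='zihgh7mwswplsa' (14 bytes)
Body byte 6 at stream offset 9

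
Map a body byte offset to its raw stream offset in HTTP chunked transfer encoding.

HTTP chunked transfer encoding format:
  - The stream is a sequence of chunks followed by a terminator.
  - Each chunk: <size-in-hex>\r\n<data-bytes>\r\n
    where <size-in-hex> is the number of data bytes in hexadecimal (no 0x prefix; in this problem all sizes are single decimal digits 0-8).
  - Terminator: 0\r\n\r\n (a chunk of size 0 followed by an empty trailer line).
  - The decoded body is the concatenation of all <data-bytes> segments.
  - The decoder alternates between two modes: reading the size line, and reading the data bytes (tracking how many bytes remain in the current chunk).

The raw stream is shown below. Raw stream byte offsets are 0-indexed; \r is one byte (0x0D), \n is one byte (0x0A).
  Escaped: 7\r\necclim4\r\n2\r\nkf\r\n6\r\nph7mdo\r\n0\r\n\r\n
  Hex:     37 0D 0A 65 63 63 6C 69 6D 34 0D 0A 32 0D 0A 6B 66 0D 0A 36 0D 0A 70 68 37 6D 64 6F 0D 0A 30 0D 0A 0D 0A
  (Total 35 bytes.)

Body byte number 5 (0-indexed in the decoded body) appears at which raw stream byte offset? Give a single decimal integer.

Answer: 8

Derivation:
Chunk 1: stream[0..1]='7' size=0x7=7, data at stream[3..10]='ecclim4' -> body[0..7], body so far='ecclim4'
Chunk 2: stream[12..13]='2' size=0x2=2, data at stream[15..17]='kf' -> body[7..9], body so far='ecclim4kf'
Chunk 3: stream[19..20]='6' size=0x6=6, data at stream[22..28]='ph7mdo' -> body[9..15], body so far='ecclim4kfph7mdo'
Chunk 4: stream[30..31]='0' size=0 (terminator). Final body='ecclim4kfph7mdo' (15 bytes)
Body byte 5 at stream offset 8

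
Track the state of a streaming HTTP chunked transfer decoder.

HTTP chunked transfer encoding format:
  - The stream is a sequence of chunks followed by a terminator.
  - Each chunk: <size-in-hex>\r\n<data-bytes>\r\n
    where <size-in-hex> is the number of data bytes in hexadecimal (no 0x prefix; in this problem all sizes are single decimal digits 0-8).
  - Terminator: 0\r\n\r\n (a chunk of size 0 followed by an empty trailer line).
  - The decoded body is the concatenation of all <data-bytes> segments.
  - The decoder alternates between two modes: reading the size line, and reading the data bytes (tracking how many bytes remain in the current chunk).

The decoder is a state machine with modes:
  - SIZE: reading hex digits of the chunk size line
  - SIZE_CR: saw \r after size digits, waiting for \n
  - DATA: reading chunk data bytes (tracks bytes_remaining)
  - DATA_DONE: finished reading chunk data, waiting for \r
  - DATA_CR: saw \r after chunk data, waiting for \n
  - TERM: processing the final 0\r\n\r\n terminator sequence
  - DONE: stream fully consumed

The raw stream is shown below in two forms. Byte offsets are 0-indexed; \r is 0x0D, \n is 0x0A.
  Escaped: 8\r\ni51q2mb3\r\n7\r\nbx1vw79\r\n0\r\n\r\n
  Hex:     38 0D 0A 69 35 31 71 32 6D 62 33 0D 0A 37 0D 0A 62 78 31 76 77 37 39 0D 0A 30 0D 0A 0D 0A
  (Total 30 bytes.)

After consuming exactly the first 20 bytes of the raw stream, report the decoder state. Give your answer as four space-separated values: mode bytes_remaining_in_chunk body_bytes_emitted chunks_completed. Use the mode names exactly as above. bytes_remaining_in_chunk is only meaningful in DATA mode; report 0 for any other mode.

Answer: DATA 3 12 1

Derivation:
Byte 0 = '8': mode=SIZE remaining=0 emitted=0 chunks_done=0
Byte 1 = 0x0D: mode=SIZE_CR remaining=0 emitted=0 chunks_done=0
Byte 2 = 0x0A: mode=DATA remaining=8 emitted=0 chunks_done=0
Byte 3 = 'i': mode=DATA remaining=7 emitted=1 chunks_done=0
Byte 4 = '5': mode=DATA remaining=6 emitted=2 chunks_done=0
Byte 5 = '1': mode=DATA remaining=5 emitted=3 chunks_done=0
Byte 6 = 'q': mode=DATA remaining=4 emitted=4 chunks_done=0
Byte 7 = '2': mode=DATA remaining=3 emitted=5 chunks_done=0
Byte 8 = 'm': mode=DATA remaining=2 emitted=6 chunks_done=0
Byte 9 = 'b': mode=DATA remaining=1 emitted=7 chunks_done=0
Byte 10 = '3': mode=DATA_DONE remaining=0 emitted=8 chunks_done=0
Byte 11 = 0x0D: mode=DATA_CR remaining=0 emitted=8 chunks_done=0
Byte 12 = 0x0A: mode=SIZE remaining=0 emitted=8 chunks_done=1
Byte 13 = '7': mode=SIZE remaining=0 emitted=8 chunks_done=1
Byte 14 = 0x0D: mode=SIZE_CR remaining=0 emitted=8 chunks_done=1
Byte 15 = 0x0A: mode=DATA remaining=7 emitted=8 chunks_done=1
Byte 16 = 'b': mode=DATA remaining=6 emitted=9 chunks_done=1
Byte 17 = 'x': mode=DATA remaining=5 emitted=10 chunks_done=1
Byte 18 = '1': mode=DATA remaining=4 emitted=11 chunks_done=1
Byte 19 = 'v': mode=DATA remaining=3 emitted=12 chunks_done=1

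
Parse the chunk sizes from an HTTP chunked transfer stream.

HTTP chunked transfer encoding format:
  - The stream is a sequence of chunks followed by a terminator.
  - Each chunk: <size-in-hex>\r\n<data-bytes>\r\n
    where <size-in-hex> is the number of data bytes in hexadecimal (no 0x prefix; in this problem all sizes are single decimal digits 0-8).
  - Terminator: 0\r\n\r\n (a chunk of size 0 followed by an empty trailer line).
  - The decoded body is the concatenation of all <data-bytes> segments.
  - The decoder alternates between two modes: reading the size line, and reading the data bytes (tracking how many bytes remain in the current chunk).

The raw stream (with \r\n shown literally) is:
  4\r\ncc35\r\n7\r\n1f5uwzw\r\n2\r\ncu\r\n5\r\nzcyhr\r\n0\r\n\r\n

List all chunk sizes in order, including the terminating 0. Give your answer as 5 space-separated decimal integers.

Answer: 4 7 2 5 0

Derivation:
Chunk 1: stream[0..1]='4' size=0x4=4, data at stream[3..7]='cc35' -> body[0..4], body so far='cc35'
Chunk 2: stream[9..10]='7' size=0x7=7, data at stream[12..19]='1f5uwzw' -> body[4..11], body so far='cc351f5uwzw'
Chunk 3: stream[21..22]='2' size=0x2=2, data at stream[24..26]='cu' -> body[11..13], body so far='cc351f5uwzwcu'
Chunk 4: stream[28..29]='5' size=0x5=5, data at stream[31..36]='zcyhr' -> body[13..18], body so far='cc351f5uwzwcuzcyhr'
Chunk 5: stream[38..39]='0' size=0 (terminator). Final body='cc351f5uwzwcuzcyhr' (18 bytes)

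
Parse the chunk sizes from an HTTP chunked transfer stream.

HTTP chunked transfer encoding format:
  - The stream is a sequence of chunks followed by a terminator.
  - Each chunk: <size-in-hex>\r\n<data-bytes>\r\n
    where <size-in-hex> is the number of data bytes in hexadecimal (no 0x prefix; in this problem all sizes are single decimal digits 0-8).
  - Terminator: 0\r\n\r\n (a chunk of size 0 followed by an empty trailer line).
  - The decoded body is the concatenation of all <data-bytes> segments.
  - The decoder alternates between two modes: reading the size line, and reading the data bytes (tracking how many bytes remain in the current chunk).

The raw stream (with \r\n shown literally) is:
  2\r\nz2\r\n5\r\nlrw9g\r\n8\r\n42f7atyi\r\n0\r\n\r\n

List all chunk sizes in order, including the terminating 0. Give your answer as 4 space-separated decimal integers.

Answer: 2 5 8 0

Derivation:
Chunk 1: stream[0..1]='2' size=0x2=2, data at stream[3..5]='z2' -> body[0..2], body so far='z2'
Chunk 2: stream[7..8]='5' size=0x5=5, data at stream[10..15]='lrw9g' -> body[2..7], body so far='z2lrw9g'
Chunk 3: stream[17..18]='8' size=0x8=8, data at stream[20..28]='42f7atyi' -> body[7..15], body so far='z2lrw9g42f7atyi'
Chunk 4: stream[30..31]='0' size=0 (terminator). Final body='z2lrw9g42f7atyi' (15 bytes)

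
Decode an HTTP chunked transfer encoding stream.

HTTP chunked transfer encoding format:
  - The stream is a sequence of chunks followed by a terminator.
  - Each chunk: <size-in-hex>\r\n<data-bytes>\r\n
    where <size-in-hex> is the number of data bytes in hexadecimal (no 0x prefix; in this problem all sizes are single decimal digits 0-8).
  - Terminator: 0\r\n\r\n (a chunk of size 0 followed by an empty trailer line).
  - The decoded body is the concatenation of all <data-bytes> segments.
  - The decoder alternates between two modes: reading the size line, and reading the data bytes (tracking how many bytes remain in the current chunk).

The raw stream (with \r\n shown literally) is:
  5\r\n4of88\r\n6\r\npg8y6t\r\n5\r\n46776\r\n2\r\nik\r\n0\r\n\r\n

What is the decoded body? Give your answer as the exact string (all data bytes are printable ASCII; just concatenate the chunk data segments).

Answer: 4of88pg8y6t46776ik

Derivation:
Chunk 1: stream[0..1]='5' size=0x5=5, data at stream[3..8]='4of88' -> body[0..5], body so far='4of88'
Chunk 2: stream[10..11]='6' size=0x6=6, data at stream[13..19]='pg8y6t' -> body[5..11], body so far='4of88pg8y6t'
Chunk 3: stream[21..22]='5' size=0x5=5, data at stream[24..29]='46776' -> body[11..16], body so far='4of88pg8y6t46776'
Chunk 4: stream[31..32]='2' size=0x2=2, data at stream[34..36]='ik' -> body[16..18], body so far='4of88pg8y6t46776ik'
Chunk 5: stream[38..39]='0' size=0 (terminator). Final body='4of88pg8y6t46776ik' (18 bytes)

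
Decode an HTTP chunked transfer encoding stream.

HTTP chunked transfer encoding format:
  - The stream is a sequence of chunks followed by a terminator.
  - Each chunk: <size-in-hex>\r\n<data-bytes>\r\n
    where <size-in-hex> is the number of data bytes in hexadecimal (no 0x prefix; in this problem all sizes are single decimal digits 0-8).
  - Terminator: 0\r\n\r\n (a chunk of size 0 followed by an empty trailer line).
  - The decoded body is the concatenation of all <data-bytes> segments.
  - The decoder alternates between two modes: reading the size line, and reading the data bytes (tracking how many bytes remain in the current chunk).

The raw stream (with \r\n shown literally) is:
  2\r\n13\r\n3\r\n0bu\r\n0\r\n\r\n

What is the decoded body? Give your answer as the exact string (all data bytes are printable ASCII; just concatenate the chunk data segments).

Chunk 1: stream[0..1]='2' size=0x2=2, data at stream[3..5]='13' -> body[0..2], body so far='13'
Chunk 2: stream[7..8]='3' size=0x3=3, data at stream[10..13]='0bu' -> body[2..5], body so far='130bu'
Chunk 3: stream[15..16]='0' size=0 (terminator). Final body='130bu' (5 bytes)

Answer: 130bu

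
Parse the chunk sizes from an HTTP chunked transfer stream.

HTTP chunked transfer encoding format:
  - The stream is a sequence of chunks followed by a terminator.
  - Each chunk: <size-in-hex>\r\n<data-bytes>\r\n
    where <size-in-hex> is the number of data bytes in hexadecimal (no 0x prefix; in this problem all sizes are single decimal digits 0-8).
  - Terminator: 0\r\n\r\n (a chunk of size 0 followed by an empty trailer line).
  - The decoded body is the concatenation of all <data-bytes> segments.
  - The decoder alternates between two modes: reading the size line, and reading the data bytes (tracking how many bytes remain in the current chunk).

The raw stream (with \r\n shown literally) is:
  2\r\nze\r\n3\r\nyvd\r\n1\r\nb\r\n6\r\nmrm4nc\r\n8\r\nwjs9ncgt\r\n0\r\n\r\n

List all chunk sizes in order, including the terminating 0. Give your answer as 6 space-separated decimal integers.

Chunk 1: stream[0..1]='2' size=0x2=2, data at stream[3..5]='ze' -> body[0..2], body so far='ze'
Chunk 2: stream[7..8]='3' size=0x3=3, data at stream[10..13]='yvd' -> body[2..5], body so far='zeyvd'
Chunk 3: stream[15..16]='1' size=0x1=1, data at stream[18..19]='b' -> body[5..6], body so far='zeyvdb'
Chunk 4: stream[21..22]='6' size=0x6=6, data at stream[24..30]='mrm4nc' -> body[6..12], body so far='zeyvdbmrm4nc'
Chunk 5: stream[32..33]='8' size=0x8=8, data at stream[35..43]='wjs9ncgt' -> body[12..20], body so far='zeyvdbmrm4ncwjs9ncgt'
Chunk 6: stream[45..46]='0' size=0 (terminator). Final body='zeyvdbmrm4ncwjs9ncgt' (20 bytes)

Answer: 2 3 1 6 8 0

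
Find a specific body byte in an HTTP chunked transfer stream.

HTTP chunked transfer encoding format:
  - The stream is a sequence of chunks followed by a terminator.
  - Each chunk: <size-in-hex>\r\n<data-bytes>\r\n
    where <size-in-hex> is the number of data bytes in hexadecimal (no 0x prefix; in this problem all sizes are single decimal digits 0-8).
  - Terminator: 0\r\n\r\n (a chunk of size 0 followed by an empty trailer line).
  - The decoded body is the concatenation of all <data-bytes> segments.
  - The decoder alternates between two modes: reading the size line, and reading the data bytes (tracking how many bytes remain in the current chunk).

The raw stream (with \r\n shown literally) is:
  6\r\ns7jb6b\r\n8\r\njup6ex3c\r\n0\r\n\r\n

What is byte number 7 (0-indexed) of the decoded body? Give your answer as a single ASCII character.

Chunk 1: stream[0..1]='6' size=0x6=6, data at stream[3..9]='s7jb6b' -> body[0..6], body so far='s7jb6b'
Chunk 2: stream[11..12]='8' size=0x8=8, data at stream[14..22]='jup6ex3c' -> body[6..14], body so far='s7jb6bjup6ex3c'
Chunk 3: stream[24..25]='0' size=0 (terminator). Final body='s7jb6bjup6ex3c' (14 bytes)
Body byte 7 = 'u'

Answer: u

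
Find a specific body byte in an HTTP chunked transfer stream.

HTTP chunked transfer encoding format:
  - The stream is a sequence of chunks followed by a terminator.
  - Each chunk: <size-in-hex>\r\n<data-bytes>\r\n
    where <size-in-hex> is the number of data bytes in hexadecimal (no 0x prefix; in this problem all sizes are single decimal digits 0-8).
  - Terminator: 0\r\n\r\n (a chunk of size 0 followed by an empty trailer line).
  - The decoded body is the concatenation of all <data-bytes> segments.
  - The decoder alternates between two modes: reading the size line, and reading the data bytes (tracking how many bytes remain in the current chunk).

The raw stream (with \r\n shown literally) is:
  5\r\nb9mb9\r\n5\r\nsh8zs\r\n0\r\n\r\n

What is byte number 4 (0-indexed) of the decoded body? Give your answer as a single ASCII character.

Answer: 9

Derivation:
Chunk 1: stream[0..1]='5' size=0x5=5, data at stream[3..8]='b9mb9' -> body[0..5], body so far='b9mb9'
Chunk 2: stream[10..11]='5' size=0x5=5, data at stream[13..18]='sh8zs' -> body[5..10], body so far='b9mb9sh8zs'
Chunk 3: stream[20..21]='0' size=0 (terminator). Final body='b9mb9sh8zs' (10 bytes)
Body byte 4 = '9'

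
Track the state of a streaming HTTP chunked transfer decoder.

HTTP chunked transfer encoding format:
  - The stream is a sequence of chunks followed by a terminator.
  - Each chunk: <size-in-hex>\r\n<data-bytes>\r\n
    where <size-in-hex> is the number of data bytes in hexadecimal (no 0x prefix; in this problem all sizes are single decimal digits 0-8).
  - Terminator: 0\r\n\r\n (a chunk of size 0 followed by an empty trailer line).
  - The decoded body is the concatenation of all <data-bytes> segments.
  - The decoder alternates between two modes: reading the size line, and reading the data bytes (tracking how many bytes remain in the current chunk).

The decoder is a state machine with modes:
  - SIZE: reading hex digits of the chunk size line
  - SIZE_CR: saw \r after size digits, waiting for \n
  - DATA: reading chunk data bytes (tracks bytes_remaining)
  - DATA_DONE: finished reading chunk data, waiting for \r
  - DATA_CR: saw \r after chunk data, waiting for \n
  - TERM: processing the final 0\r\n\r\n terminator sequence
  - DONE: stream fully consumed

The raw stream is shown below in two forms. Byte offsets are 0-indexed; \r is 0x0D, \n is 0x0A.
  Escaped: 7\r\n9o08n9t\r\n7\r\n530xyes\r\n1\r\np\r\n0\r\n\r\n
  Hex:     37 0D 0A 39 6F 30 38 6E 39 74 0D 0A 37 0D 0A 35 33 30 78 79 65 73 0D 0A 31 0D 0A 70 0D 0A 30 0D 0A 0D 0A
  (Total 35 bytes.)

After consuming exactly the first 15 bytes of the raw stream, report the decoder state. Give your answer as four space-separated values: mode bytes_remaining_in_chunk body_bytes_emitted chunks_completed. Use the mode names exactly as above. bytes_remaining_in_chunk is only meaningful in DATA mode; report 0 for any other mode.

Answer: DATA 7 7 1

Derivation:
Byte 0 = '7': mode=SIZE remaining=0 emitted=0 chunks_done=0
Byte 1 = 0x0D: mode=SIZE_CR remaining=0 emitted=0 chunks_done=0
Byte 2 = 0x0A: mode=DATA remaining=7 emitted=0 chunks_done=0
Byte 3 = '9': mode=DATA remaining=6 emitted=1 chunks_done=0
Byte 4 = 'o': mode=DATA remaining=5 emitted=2 chunks_done=0
Byte 5 = '0': mode=DATA remaining=4 emitted=3 chunks_done=0
Byte 6 = '8': mode=DATA remaining=3 emitted=4 chunks_done=0
Byte 7 = 'n': mode=DATA remaining=2 emitted=5 chunks_done=0
Byte 8 = '9': mode=DATA remaining=1 emitted=6 chunks_done=0
Byte 9 = 't': mode=DATA_DONE remaining=0 emitted=7 chunks_done=0
Byte 10 = 0x0D: mode=DATA_CR remaining=0 emitted=7 chunks_done=0
Byte 11 = 0x0A: mode=SIZE remaining=0 emitted=7 chunks_done=1
Byte 12 = '7': mode=SIZE remaining=0 emitted=7 chunks_done=1
Byte 13 = 0x0D: mode=SIZE_CR remaining=0 emitted=7 chunks_done=1
Byte 14 = 0x0A: mode=DATA remaining=7 emitted=7 chunks_done=1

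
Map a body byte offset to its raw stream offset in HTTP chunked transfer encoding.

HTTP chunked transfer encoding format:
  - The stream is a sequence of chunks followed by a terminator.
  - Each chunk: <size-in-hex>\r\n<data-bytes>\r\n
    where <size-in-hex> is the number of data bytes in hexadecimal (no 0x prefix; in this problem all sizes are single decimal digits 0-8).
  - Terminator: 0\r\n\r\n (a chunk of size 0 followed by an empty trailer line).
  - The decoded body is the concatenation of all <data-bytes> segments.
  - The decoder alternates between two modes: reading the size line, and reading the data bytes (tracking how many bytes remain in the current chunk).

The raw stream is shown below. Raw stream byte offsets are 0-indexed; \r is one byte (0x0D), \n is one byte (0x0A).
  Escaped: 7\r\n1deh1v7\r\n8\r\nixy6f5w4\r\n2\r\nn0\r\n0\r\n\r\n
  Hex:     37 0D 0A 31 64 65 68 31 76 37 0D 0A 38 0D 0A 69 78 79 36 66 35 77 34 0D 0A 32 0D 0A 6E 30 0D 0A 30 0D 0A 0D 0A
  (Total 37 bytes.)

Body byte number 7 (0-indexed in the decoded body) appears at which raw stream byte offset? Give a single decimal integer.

Answer: 15

Derivation:
Chunk 1: stream[0..1]='7' size=0x7=7, data at stream[3..10]='1deh1v7' -> body[0..7], body so far='1deh1v7'
Chunk 2: stream[12..13]='8' size=0x8=8, data at stream[15..23]='ixy6f5w4' -> body[7..15], body so far='1deh1v7ixy6f5w4'
Chunk 3: stream[25..26]='2' size=0x2=2, data at stream[28..30]='n0' -> body[15..17], body so far='1deh1v7ixy6f5w4n0'
Chunk 4: stream[32..33]='0' size=0 (terminator). Final body='1deh1v7ixy6f5w4n0' (17 bytes)
Body byte 7 at stream offset 15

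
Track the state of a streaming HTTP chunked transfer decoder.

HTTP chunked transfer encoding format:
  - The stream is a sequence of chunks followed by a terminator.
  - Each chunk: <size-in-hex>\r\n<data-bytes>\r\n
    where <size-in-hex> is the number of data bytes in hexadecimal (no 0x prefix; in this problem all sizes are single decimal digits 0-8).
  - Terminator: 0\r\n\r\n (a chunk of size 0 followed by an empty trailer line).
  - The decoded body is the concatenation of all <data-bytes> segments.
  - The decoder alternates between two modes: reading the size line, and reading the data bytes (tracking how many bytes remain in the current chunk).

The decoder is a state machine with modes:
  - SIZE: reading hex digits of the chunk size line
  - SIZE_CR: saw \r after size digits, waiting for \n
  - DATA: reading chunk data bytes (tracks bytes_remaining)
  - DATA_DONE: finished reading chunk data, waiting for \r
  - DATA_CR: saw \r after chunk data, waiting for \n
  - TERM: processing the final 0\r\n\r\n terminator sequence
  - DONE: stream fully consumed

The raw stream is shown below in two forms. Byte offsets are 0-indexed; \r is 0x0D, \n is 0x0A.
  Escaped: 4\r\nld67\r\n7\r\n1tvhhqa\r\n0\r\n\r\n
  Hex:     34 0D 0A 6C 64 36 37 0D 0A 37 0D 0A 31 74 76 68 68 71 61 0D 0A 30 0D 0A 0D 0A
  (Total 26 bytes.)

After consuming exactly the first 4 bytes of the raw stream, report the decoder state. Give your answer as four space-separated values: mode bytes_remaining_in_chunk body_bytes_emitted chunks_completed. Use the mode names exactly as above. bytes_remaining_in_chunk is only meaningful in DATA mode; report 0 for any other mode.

Byte 0 = '4': mode=SIZE remaining=0 emitted=0 chunks_done=0
Byte 1 = 0x0D: mode=SIZE_CR remaining=0 emitted=0 chunks_done=0
Byte 2 = 0x0A: mode=DATA remaining=4 emitted=0 chunks_done=0
Byte 3 = 'l': mode=DATA remaining=3 emitted=1 chunks_done=0

Answer: DATA 3 1 0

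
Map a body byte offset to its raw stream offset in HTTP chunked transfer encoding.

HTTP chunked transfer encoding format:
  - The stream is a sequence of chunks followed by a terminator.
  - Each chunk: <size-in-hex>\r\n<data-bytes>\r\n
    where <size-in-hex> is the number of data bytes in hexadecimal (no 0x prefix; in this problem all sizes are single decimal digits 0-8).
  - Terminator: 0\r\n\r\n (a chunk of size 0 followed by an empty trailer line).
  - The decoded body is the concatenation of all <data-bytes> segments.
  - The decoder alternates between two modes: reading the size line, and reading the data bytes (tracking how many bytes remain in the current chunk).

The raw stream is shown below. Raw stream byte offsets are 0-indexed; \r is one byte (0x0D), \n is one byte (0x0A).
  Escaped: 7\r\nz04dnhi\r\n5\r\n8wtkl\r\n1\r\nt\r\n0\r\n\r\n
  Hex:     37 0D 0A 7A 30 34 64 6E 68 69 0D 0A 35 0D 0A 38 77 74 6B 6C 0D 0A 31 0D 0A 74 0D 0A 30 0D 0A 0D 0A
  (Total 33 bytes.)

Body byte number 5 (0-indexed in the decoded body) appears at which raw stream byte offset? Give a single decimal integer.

Answer: 8

Derivation:
Chunk 1: stream[0..1]='7' size=0x7=7, data at stream[3..10]='z04dnhi' -> body[0..7], body so far='z04dnhi'
Chunk 2: stream[12..13]='5' size=0x5=5, data at stream[15..20]='8wtkl' -> body[7..12], body so far='z04dnhi8wtkl'
Chunk 3: stream[22..23]='1' size=0x1=1, data at stream[25..26]='t' -> body[12..13], body so far='z04dnhi8wtklt'
Chunk 4: stream[28..29]='0' size=0 (terminator). Final body='z04dnhi8wtklt' (13 bytes)
Body byte 5 at stream offset 8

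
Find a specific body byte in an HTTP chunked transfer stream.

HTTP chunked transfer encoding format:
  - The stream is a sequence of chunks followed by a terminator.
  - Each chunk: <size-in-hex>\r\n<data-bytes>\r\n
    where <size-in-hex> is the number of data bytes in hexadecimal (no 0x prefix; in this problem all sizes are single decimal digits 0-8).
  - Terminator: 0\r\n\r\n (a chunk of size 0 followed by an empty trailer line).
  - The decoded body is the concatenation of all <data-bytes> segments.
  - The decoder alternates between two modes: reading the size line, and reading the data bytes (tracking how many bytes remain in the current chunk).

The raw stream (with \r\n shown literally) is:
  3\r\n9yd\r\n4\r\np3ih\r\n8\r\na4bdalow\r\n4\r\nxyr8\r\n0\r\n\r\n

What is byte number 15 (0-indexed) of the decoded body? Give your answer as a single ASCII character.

Chunk 1: stream[0..1]='3' size=0x3=3, data at stream[3..6]='9yd' -> body[0..3], body so far='9yd'
Chunk 2: stream[8..9]='4' size=0x4=4, data at stream[11..15]='p3ih' -> body[3..7], body so far='9ydp3ih'
Chunk 3: stream[17..18]='8' size=0x8=8, data at stream[20..28]='a4bdalow' -> body[7..15], body so far='9ydp3iha4bdalow'
Chunk 4: stream[30..31]='4' size=0x4=4, data at stream[33..37]='xyr8' -> body[15..19], body so far='9ydp3iha4bdalowxyr8'
Chunk 5: stream[39..40]='0' size=0 (terminator). Final body='9ydp3iha4bdalowxyr8' (19 bytes)
Body byte 15 = 'x'

Answer: x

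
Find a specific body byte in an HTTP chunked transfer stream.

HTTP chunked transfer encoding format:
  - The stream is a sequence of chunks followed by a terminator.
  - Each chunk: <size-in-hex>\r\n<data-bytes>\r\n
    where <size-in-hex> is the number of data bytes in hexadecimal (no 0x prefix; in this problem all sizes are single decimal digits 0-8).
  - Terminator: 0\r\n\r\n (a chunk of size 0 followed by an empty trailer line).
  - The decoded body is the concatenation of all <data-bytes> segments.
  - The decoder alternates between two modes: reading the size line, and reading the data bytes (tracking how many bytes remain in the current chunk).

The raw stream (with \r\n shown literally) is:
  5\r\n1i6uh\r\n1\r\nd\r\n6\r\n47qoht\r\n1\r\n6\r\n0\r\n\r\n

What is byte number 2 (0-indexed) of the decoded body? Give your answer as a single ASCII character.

Chunk 1: stream[0..1]='5' size=0x5=5, data at stream[3..8]='1i6uh' -> body[0..5], body so far='1i6uh'
Chunk 2: stream[10..11]='1' size=0x1=1, data at stream[13..14]='d' -> body[5..6], body so far='1i6uhd'
Chunk 3: stream[16..17]='6' size=0x6=6, data at stream[19..25]='47qoht' -> body[6..12], body so far='1i6uhd47qoht'
Chunk 4: stream[27..28]='1' size=0x1=1, data at stream[30..31]='6' -> body[12..13], body so far='1i6uhd47qoht6'
Chunk 5: stream[33..34]='0' size=0 (terminator). Final body='1i6uhd47qoht6' (13 bytes)
Body byte 2 = '6'

Answer: 6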